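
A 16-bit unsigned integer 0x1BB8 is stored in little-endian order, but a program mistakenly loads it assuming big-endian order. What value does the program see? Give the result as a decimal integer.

Stored little-endian, the bytes at ascending addresses are B8 1B.
Read back as big-endian, the last byte is least significant, giving 0xB81B.
0xB81B = 47131.

47131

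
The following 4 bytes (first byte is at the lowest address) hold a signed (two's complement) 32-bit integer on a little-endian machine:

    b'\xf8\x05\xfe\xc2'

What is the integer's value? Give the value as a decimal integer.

In little-endian order the low byte comes first in memory.
Reassemble most-significant byte first: C2 FE 05 F8 → 0xC2FE05F8.
Top bit is set, so as a signed 32-bit value this is 0xC2FE05F8 − 2^32 = -1023539720.

-1023539720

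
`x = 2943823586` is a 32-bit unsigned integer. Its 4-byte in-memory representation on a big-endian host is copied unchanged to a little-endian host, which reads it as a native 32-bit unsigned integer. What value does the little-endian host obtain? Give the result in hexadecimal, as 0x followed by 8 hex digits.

2943823586 in 32-bit hexadecimal is 0xAF772EE2.
Stored big-endian, the bytes at ascending addresses are AF 77 2E E2.
Read back as little-endian, the first byte is least significant, giving 0xE22E77AF.

0xE22E77AF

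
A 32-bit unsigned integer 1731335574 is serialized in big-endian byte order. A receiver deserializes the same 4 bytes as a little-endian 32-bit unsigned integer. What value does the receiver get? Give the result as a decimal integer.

1731335574 in 32-bit hexadecimal is 0x67321596.
Stored big-endian, the bytes at ascending addresses are 67 32 15 96.
Read back as little-endian, the first byte is least significant, giving 0x96153267.
0x96153267 = 2517971559.

2517971559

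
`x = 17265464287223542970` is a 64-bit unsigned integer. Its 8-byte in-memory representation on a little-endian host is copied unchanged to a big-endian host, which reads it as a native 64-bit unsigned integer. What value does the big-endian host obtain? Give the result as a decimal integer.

17265464287223542970 in 64-bit hexadecimal is 0xEF9B404AFA26F4BA.
Stored little-endian, the bytes at ascending addresses are BA F4 26 FA 4A 40 9B EF.
Read back as big-endian, the last byte is least significant, giving 0xBAF426FA4A409BEF.
0xBAF426FA4A409BEF = 13471435241801423855.

13471435241801423855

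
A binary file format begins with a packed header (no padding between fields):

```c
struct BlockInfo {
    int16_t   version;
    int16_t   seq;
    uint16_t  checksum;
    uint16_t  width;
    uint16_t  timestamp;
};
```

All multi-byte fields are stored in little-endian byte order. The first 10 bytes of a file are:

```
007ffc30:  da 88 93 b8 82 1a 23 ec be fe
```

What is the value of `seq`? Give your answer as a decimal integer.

-18285

`seq` follows `version` (2 bytes), so it starts at byte offset 2 and occupies 2 bytes.
Bytes at offsets 2..3: 93 B8.
Little-endian: lowest address holds the least-significant byte.
Reassemble most-significant byte first: B8 93 → 0xB893.
Top bit is set, so as a signed 16-bit value this is 0xB893 − 2^16 = -18285.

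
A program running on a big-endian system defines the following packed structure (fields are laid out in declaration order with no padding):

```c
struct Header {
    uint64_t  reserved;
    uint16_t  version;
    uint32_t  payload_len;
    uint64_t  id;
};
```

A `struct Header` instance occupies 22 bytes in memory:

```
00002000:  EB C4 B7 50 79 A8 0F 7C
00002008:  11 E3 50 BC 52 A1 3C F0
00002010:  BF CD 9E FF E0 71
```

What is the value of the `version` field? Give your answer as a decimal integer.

4579

`version` follows `reserved` (8 bytes), so it starts at byte offset 8 and occupies 2 bytes.
Bytes at offsets 8..9: 11 E3.
Big-endian: lowest address holds the most-significant byte.
The bytes are already most-significant first: 0x11E3.
0x11E3 = 4579.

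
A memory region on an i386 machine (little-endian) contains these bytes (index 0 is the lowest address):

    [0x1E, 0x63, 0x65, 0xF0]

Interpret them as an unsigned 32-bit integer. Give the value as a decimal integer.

4033176350

In little-endian order the low byte comes first in memory.
Reassemble most-significant byte first: F0 65 63 1E → 0xF065631E.
0xF065631E = 4033176350.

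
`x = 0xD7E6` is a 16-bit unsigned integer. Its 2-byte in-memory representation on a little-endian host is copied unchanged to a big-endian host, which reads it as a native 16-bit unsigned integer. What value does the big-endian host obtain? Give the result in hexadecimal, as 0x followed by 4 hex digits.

Stored little-endian, the bytes at ascending addresses are E6 D7.
Read back as big-endian, the last byte is least significant, giving 0xE6D7.

0xE6D7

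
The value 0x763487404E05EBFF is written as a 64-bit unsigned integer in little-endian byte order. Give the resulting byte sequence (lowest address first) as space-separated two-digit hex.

FF EB 05 4E 40 87 34 76

Split into bytes (most-significant first): 76 34 87 40 4E 05 EB FF.
Little-endian: lowest address holds the least-significant byte.
So at ascending addresses the bytes are FF EB 05 4E 40 87 34 76.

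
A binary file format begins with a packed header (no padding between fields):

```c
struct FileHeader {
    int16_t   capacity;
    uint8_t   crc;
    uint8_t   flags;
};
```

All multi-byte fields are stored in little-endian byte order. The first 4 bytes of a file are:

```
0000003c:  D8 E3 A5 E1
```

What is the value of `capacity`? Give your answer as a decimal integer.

`capacity` is the first field, at byte offset 0, occupying 2 bytes.
Bytes at offsets 0..1: D8 E3.
Little-endian stores the least-significant byte at the lowest address.
Reassemble most-significant byte first: E3 D8 → 0xE3D8.
Top bit is set, so as a signed 16-bit value this is 0xE3D8 − 2^16 = -7208.

-7208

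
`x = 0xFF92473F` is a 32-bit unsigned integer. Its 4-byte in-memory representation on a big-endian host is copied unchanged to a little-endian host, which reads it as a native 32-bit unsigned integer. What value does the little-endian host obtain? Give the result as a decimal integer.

1061655295

Stored big-endian, the bytes at ascending addresses are FF 92 47 3F.
Read back as little-endian, the first byte is least significant, giving 0x3F4792FF.
0x3F4792FF = 1061655295.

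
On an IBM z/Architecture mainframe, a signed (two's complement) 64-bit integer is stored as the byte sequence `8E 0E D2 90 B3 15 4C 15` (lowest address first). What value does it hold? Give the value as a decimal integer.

-8210393551728194539

In big-endian order the high byte comes first in memory.
The bytes are already most-significant first: 0x8E0ED290B3154C15.
Top bit is set, so as a signed 64-bit value this is 0x8E0ED290B3154C15 − 2^64 = -8210393551728194539.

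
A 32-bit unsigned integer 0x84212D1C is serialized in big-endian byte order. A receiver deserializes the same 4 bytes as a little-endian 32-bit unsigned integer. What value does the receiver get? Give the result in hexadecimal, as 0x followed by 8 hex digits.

0x1C2D2184

Stored big-endian, the bytes at ascending addresses are 84 21 2D 1C.
Read back as little-endian, the first byte is least significant, giving 0x1C2D2184.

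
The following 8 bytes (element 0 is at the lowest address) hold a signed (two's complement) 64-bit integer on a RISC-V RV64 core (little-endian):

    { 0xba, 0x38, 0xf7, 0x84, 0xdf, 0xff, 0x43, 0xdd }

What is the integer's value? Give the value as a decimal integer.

In little-endian order the low byte comes first in memory.
Reassemble most-significant byte first: DD 43 FF DF 84 F7 38 BA → 0xDD43FFDF84F738BA.
Top bit is set, so as a signed 64-bit value this is 0xDD43FFDF84F738BA − 2^64 = -2502875632414279494.

-2502875632414279494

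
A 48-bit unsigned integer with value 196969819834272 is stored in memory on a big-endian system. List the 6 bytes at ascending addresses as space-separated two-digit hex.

B3 24 9C 24 87 A0

196969819834272 in hexadecimal, padded to 48 bits, is 0xB3249C2487A0.
Split into bytes (most-significant first): B3 24 9C 24 87 A0.
Big-endian: lowest address holds the most-significant byte.
So the memory order matches the most-significant-first order: B3 24 9C 24 87 A0.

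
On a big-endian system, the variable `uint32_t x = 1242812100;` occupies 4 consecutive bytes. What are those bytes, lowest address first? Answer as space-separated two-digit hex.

1242812100 in hexadecimal, padded to 32 bits, is 0x4A13CEC4.
Split into bytes (most-significant first): 4A 13 CE C4.
Big-endian stores the most-significant byte at the lowest address.
So the memory order matches the most-significant-first order: 4A 13 CE C4.

4A 13 CE C4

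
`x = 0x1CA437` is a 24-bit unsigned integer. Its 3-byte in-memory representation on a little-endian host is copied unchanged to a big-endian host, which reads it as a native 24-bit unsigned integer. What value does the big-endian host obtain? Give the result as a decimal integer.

Stored little-endian, the bytes at ascending addresses are 37 A4 1C.
Read back as big-endian, the last byte is least significant, giving 0x37A41C.
0x37A41C = 3646492.

3646492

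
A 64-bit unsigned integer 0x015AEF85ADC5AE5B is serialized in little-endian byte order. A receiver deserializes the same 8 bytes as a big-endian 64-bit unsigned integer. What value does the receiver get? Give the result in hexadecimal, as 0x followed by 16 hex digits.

0x5BAEC5AD85EF5A01

Stored little-endian, the bytes at ascending addresses are 5B AE C5 AD 85 EF 5A 01.
Read back as big-endian, the last byte is least significant, giving 0x5BAEC5AD85EF5A01.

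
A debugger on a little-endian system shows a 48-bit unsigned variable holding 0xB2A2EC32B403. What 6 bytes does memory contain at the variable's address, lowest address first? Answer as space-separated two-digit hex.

Split into bytes (most-significant first): B2 A2 EC 32 B4 03.
In little-endian order the low byte comes first in memory.
So at ascending addresses the bytes are 03 B4 32 EC A2 B2.

03 B4 32 EC A2 B2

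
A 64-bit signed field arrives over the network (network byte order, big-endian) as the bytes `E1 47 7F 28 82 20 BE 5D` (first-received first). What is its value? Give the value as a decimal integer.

Big-endian: lowest address holds the most-significant byte.
The bytes are already most-significant first: 0xE1477F288220BE5D.
Top bit is set, so as a signed 64-bit value this is 0xE1477F288220BE5D − 2^64 = -2213660879870706083.

-2213660879870706083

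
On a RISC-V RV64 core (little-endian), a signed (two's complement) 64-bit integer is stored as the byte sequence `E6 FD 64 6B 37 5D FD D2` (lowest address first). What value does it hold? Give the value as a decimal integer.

In little-endian order the low byte comes first in memory.
Reassemble most-significant byte first: D2 FD 5D 37 6B 64 FD E6 → 0xD2FD5D376B64FDE6.
Top bit is set, so as a signed 64-bit value this is 0xD2FD5D376B64FDE6 − 2^64 = -3243333664030523930.

-3243333664030523930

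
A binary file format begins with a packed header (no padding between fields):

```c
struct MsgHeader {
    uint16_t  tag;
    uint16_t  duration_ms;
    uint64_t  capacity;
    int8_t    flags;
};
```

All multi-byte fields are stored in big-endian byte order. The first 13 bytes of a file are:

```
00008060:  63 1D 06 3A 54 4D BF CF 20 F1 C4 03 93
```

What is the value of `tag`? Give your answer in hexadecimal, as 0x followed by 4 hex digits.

`tag` is the first field, at byte offset 0, occupying 2 bytes.
Bytes at offsets 0..1: 63 1D.
Big-endian stores the most-significant byte at the lowest address.
The bytes are already most-significant first: 0x631D.

0x631D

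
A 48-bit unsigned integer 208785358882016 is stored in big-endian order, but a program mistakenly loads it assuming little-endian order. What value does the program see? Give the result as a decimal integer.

246858188448701

208785358882016 in 48-bit hexadecimal is 0xBDE3A12684E0.
Stored big-endian, the bytes at ascending addresses are BD E3 A1 26 84 E0.
Read back as little-endian, the first byte is least significant, giving 0xE08426A1E3BD.
0xE08426A1E3BD = 246858188448701.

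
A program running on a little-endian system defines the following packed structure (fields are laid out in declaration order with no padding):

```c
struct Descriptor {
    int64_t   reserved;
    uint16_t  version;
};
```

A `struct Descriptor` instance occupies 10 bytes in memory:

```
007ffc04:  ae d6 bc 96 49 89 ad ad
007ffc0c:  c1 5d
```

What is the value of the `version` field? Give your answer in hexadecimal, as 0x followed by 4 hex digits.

0x5DC1

`version` follows `reserved` (8 bytes), so it starts at byte offset 8 and occupies 2 bytes.
Bytes at offsets 8..9: C1 5D.
Little-endian stores the least-significant byte at the lowest address.
Reassemble most-significant byte first: 5D C1 → 0x5DC1.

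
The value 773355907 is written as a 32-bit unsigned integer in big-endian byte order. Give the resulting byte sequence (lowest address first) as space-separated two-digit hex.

2E 18 79 83

773355907 in hexadecimal, padded to 32 bits, is 0x2E187983.
Split into bytes (most-significant first): 2E 18 79 83.
In big-endian order the high byte comes first in memory.
So the memory order matches the most-significant-first order: 2E 18 79 83.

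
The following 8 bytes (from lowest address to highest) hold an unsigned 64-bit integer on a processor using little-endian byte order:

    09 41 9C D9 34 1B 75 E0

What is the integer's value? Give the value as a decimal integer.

Little-endian: lowest address holds the least-significant byte.
Reassemble most-significant byte first: E0 75 1B 34 D9 9C 41 09 → 0xE0751B34D99C4109.
0xE0751B34D99C4109 = 16173863550574149897.

16173863550574149897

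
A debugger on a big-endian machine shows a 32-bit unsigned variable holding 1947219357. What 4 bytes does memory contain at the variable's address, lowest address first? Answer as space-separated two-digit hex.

74 10 35 9D

1947219357 in hexadecimal, padded to 32 bits, is 0x7410359D.
Split into bytes (most-significant first): 74 10 35 9D.
In big-endian order the high byte comes first in memory.
So the memory order matches the most-significant-first order: 74 10 35 9D.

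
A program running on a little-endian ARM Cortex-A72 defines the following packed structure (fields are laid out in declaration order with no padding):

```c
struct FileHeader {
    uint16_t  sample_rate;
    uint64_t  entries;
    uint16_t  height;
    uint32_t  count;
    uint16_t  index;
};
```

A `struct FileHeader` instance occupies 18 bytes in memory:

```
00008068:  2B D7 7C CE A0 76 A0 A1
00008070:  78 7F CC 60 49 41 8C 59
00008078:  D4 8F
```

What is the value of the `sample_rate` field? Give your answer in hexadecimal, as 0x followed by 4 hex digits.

0xD72B

`sample_rate` is the first field, at byte offset 0, occupying 2 bytes.
Bytes at offsets 0..1: 2B D7.
Little-endian stores the least-significant byte at the lowest address.
Reassemble most-significant byte first: D7 2B → 0xD72B.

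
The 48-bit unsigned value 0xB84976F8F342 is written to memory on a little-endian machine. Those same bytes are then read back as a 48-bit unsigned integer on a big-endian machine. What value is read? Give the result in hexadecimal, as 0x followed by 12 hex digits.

0x42F3F87649B8

Stored little-endian, the bytes at ascending addresses are 42 F3 F8 76 49 B8.
Read back as big-endian, the last byte is least significant, giving 0x42F3F87649B8.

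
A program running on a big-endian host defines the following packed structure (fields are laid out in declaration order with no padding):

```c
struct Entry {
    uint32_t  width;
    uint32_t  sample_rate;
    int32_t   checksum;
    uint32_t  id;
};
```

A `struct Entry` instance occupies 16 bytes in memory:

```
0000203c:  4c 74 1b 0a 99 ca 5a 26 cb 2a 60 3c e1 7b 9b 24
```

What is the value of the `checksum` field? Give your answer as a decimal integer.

`checksum` follows `width` (4 B), `sample_rate` (4 B), so it starts at offset 4 + 4 = 8 and occupies 4 bytes.
Bytes at offsets 8..11: CB 2A 60 3C.
Big-endian stores the most-significant byte at the lowest address.
The bytes are already most-significant first: 0xCB2A603C.
Top bit is set, so as a signed 32-bit value this is 0xCB2A603C − 2^32 = -886415300.

-886415300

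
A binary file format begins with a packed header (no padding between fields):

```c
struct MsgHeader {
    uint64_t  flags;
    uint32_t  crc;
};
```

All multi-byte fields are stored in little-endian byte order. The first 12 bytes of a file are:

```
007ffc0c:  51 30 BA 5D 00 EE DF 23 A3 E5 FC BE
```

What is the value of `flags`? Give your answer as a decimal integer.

`flags` is the first field, at byte offset 0, occupying 8 bytes.
Bytes at offsets 0..7: 51 30 BA 5D 00 EE DF 23.
Little-endian stores the least-significant byte at the lowest address.
Reassemble most-significant byte first: 23 DF EE 00 5D BA 30 51 → 0x23DFEE005DBA3051.
0x23DFEE005DBA3051 = 2585046396473847889.

2585046396473847889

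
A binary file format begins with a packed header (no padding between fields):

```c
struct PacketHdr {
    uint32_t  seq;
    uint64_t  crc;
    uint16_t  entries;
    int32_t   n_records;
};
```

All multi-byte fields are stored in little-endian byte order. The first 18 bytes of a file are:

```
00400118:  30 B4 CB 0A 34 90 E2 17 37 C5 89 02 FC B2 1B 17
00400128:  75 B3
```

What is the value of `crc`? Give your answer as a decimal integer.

182894100299812916

`crc` follows `seq` (4 bytes), so it starts at byte offset 4 and occupies 8 bytes.
Bytes at offsets 4..11: 34 90 E2 17 37 C5 89 02.
In little-endian order the low byte comes first in memory.
Reassemble most-significant byte first: 02 89 C5 37 17 E2 90 34 → 0x0289C53717E29034.
0x0289C53717E29034 = 182894100299812916.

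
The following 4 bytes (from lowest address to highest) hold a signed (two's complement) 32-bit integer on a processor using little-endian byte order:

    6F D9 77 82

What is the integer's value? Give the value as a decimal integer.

Little-endian: lowest address holds the least-significant byte.
Reassemble most-significant byte first: 82 77 D9 6F → 0x8277D96F.
Top bit is set, so as a signed 32-bit value this is 0x8277D96F − 2^32 = -2106074769.

-2106074769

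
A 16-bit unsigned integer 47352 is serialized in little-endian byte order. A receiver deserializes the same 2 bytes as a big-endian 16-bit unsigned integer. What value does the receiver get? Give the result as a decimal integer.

47352 in 16-bit hexadecimal is 0xB8F8.
Stored little-endian, the bytes at ascending addresses are F8 B8.
Read back as big-endian, the last byte is least significant, giving 0xF8B8.
0xF8B8 = 63672.

63672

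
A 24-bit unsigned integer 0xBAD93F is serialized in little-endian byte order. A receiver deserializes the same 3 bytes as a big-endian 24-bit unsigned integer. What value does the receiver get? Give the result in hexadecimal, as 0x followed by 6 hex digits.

Stored little-endian, the bytes at ascending addresses are 3F D9 BA.
Read back as big-endian, the last byte is least significant, giving 0x3FD9BA.

0x3FD9BA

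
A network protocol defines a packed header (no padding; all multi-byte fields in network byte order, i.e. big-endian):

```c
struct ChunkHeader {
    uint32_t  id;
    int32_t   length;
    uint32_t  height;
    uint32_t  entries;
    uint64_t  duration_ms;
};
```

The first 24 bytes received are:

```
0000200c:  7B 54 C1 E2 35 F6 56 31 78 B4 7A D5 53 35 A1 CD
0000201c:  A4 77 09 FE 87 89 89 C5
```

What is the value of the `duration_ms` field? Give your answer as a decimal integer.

11850951933249030597

`duration_ms` follows `id` (4 B), `length` (4 B), `height` (4 B), `entries` (4 B), so it starts at offset 4 + 4 + 4 + 4 = 16 and occupies 8 bytes.
Bytes at offsets 16..23: A4 77 09 FE 87 89 89 C5.
Big-endian: lowest address holds the most-significant byte.
The bytes are already most-significant first: 0xA47709FE878989C5.
0xA47709FE878989C5 = 11850951933249030597.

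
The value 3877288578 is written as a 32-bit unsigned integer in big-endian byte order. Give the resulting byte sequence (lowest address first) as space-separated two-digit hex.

E7 1A BA 82

3877288578 in hexadecimal, padded to 32 bits, is 0xE71ABA82.
Split into bytes (most-significant first): E7 1A BA 82.
In big-endian order the high byte comes first in memory.
So the memory order matches the most-significant-first order: E7 1A BA 82.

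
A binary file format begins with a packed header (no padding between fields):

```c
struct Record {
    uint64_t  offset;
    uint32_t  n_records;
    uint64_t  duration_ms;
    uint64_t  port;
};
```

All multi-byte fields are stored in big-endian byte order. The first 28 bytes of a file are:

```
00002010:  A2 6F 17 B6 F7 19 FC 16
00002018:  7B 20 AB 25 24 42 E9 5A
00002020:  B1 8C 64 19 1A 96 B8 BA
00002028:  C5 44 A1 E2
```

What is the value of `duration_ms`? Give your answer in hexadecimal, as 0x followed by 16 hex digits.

0x2442E95AB18C6419

`duration_ms` follows `offset` (8 B), `n_records` (4 B), so it starts at offset 8 + 4 = 12 and occupies 8 bytes.
Bytes at offsets 12..19: 24 42 E9 5A B1 8C 64 19.
Big-endian: lowest address holds the most-significant byte.
The bytes are already most-significant first: 0x2442E95AB18C6419.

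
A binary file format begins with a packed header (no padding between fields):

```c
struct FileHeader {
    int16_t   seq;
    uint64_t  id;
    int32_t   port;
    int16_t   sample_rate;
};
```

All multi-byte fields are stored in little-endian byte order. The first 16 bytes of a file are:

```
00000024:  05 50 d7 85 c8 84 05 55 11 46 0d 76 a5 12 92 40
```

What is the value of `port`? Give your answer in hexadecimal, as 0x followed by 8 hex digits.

0x12A5760D

`port` follows `seq` (2 B), `id` (8 B), so it starts at offset 2 + 8 = 10 and occupies 4 bytes.
Bytes at offsets 10..13: 0D 76 A5 12.
Little-endian stores the least-significant byte at the lowest address.
Reassemble most-significant byte first: 12 A5 76 0D → 0x12A5760D.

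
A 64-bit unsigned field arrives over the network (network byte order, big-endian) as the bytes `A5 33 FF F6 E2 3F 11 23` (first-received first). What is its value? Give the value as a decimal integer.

Big-endian: lowest address holds the most-significant byte.
The bytes are already most-significant first: 0xA533FFF6E23F1123.
0xA533FFF6E23F1123 = 11904139675893174563.

11904139675893174563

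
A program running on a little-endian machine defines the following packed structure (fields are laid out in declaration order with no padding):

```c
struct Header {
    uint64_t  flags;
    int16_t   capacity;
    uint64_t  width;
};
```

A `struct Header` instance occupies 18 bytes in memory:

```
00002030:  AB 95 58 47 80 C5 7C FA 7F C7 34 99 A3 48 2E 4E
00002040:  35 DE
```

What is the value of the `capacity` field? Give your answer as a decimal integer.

`capacity` follows `flags` (8 bytes), so it starts at byte offset 8 and occupies 2 bytes.
Bytes at offsets 8..9: 7F C7.
In little-endian order the low byte comes first in memory.
Reassemble most-significant byte first: C7 7F → 0xC77F.
Top bit is set, so as a signed 16-bit value this is 0xC77F − 2^16 = -14465.

-14465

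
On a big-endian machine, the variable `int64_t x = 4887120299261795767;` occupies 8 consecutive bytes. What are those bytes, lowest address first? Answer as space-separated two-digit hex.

4887120299261795767 in hexadecimal, padded to 64 bits, is 0x43D28A04E4199DB7.
Split into bytes (most-significant first): 43 D2 8A 04 E4 19 9D B7.
Big-endian stores the most-significant byte at the lowest address.
So the memory order matches the most-significant-first order: 43 D2 8A 04 E4 19 9D B7.

43 D2 8A 04 E4 19 9D B7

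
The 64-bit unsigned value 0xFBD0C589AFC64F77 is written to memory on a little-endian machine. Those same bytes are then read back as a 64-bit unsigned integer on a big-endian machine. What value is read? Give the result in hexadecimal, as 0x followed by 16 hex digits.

0x774FC6AF89C5D0FB

Stored little-endian, the bytes at ascending addresses are 77 4F C6 AF 89 C5 D0 FB.
Read back as big-endian, the last byte is least significant, giving 0x774FC6AF89C5D0FB.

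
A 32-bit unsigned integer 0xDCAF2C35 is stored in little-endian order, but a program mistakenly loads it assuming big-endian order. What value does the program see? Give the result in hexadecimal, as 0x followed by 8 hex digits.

0x352CAFDC

Stored little-endian, the bytes at ascending addresses are 35 2C AF DC.
Read back as big-endian, the last byte is least significant, giving 0x352CAFDC.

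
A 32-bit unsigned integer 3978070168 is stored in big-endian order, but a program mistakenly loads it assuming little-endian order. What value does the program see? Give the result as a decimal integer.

2559057133

3978070168 in 32-bit hexadecimal is 0xED1C8898.
Stored big-endian, the bytes at ascending addresses are ED 1C 88 98.
Read back as little-endian, the first byte is least significant, giving 0x98881CED.
0x98881CED = 2559057133.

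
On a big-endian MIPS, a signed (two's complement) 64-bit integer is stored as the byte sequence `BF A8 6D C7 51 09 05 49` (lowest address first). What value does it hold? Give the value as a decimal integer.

-4636335113552460471

Big-endian stores the most-significant byte at the lowest address.
The bytes are already most-significant first: 0xBFA86DC751090549.
Top bit is set, so as a signed 64-bit value this is 0xBFA86DC751090549 − 2^64 = -4636335113552460471.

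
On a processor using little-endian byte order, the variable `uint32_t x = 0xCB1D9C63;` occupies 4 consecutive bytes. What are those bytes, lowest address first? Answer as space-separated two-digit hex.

63 9C 1D CB

Split into bytes (most-significant first): CB 1D 9C 63.
Little-endian: lowest address holds the least-significant byte.
So at ascending addresses the bytes are 63 9C 1D CB.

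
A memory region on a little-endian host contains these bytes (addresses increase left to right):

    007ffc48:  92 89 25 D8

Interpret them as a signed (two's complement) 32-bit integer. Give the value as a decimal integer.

In little-endian order the low byte comes first in memory.
Reassemble most-significant byte first: D8 25 89 92 → 0xD8258992.
Top bit is set, so as a signed 32-bit value this is 0xD8258992 − 2^32 = -668628590.

-668628590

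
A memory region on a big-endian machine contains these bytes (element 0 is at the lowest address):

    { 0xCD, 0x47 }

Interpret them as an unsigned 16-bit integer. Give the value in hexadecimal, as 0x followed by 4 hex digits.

0xCD47

Big-endian stores the most-significant byte at the lowest address.
The bytes are already most-significant first: 0xCD47.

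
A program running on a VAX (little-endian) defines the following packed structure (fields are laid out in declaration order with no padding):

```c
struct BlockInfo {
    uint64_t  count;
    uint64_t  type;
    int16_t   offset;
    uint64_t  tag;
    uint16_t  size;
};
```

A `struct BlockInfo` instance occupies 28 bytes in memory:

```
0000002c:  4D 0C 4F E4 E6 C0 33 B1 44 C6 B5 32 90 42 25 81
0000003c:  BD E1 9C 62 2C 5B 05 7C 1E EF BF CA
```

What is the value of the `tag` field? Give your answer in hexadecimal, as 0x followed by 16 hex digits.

0xEF1E7C055B2C629C

`tag` follows `count` (8 B), `type` (8 B), `offset` (2 B), so it starts at offset 8 + 8 + 2 = 18 and occupies 8 bytes.
Bytes at offsets 18..25: 9C 62 2C 5B 05 7C 1E EF.
In little-endian order the low byte comes first in memory.
Reassemble most-significant byte first: EF 1E 7C 05 5B 2C 62 9C → 0xEF1E7C055B2C629C.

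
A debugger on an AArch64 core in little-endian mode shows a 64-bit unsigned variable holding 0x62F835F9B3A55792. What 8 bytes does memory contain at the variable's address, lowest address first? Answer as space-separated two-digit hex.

Split into bytes (most-significant first): 62 F8 35 F9 B3 A5 57 92.
Little-endian: lowest address holds the least-significant byte.
So at ascending addresses the bytes are 92 57 A5 B3 F9 35 F8 62.

92 57 A5 B3 F9 35 F8 62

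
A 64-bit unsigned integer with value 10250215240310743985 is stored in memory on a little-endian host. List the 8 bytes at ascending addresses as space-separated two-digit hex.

B1 63 04 FE 73 14 40 8E

10250215240310743985 in hexadecimal, padded to 64 bits, is 0x8E401473FE0463B1.
Split into bytes (most-significant first): 8E 40 14 73 FE 04 63 B1.
In little-endian order the low byte comes first in memory.
So at ascending addresses the bytes are B1 63 04 FE 73 14 40 8E.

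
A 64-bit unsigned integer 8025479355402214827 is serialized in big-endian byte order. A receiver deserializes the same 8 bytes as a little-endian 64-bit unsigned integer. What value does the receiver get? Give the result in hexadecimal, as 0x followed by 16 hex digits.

0xABDDFAF2F33A606F

8025479355402214827 in 64-bit hexadecimal is 0x6F603AF3F2FADDAB.
Stored big-endian, the bytes at ascending addresses are 6F 60 3A F3 F2 FA DD AB.
Read back as little-endian, the first byte is least significant, giving 0xABDDFAF2F33A606F.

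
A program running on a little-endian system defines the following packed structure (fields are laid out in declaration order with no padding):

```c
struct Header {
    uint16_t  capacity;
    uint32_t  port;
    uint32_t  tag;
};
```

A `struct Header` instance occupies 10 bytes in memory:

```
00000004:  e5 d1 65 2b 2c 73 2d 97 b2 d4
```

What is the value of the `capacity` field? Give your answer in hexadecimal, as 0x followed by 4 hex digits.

`capacity` is the first field, at byte offset 0, occupying 2 bytes.
Bytes at offsets 0..1: E5 D1.
In little-endian order the low byte comes first in memory.
Reassemble most-significant byte first: D1 E5 → 0xD1E5.

0xD1E5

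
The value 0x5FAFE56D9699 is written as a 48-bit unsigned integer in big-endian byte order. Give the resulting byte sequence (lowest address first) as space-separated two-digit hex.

Split into bytes (most-significant first): 5F AF E5 6D 96 99.
Big-endian stores the most-significant byte at the lowest address.
So the memory order matches the most-significant-first order: 5F AF E5 6D 96 99.

5F AF E5 6D 96 99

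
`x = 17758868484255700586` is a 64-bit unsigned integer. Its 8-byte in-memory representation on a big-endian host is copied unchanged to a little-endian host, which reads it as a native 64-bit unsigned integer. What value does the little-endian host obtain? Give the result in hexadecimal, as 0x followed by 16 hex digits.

0x6AD6F0C0CB2C74F6

17758868484255700586 in 64-bit hexadecimal is 0xF6742CCBC0F0D66A.
Stored big-endian, the bytes at ascending addresses are F6 74 2C CB C0 F0 D6 6A.
Read back as little-endian, the first byte is least significant, giving 0x6AD6F0C0CB2C74F6.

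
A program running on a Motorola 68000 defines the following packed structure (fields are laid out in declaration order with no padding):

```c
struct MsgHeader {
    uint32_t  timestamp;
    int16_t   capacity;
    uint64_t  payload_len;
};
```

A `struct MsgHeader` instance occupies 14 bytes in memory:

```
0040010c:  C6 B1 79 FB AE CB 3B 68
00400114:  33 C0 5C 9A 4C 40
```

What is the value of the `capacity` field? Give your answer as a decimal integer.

-20789

`capacity` follows `timestamp` (4 bytes), so it starts at byte offset 4 and occupies 2 bytes.
Bytes at offsets 4..5: AE CB.
Big-endian stores the most-significant byte at the lowest address.
The bytes are already most-significant first: 0xAECB.
Top bit is set, so as a signed 16-bit value this is 0xAECB − 2^16 = -20789.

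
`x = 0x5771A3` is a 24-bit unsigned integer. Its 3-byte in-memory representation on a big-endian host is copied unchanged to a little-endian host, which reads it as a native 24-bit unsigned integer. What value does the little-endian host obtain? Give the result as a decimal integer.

Stored big-endian, the bytes at ascending addresses are 57 71 A3.
Read back as little-endian, the first byte is least significant, giving 0xA37157.
0xA37157 = 10711383.

10711383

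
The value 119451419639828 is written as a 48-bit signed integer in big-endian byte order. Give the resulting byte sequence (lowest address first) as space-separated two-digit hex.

6C A3 F3 6F 80 14

119451419639828 in hexadecimal, padded to 48 bits, is 0x6CA3F36F8014.
Split into bytes (most-significant first): 6C A3 F3 6F 80 14.
Big-endian stores the most-significant byte at the lowest address.
So the memory order matches the most-significant-first order: 6C A3 F3 6F 80 14.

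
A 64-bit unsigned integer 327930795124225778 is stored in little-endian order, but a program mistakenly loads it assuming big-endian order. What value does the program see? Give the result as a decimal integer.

327930795124225778 in 64-bit hexadecimal is 0x048D0B521A4A76F2.
Stored little-endian, the bytes at ascending addresses are F2 76 4A 1A 52 0B 8D 04.
Read back as big-endian, the last byte is least significant, giving 0xF2764A1A520B8D04.
0xF2764A1A520B8D04 = 17471233281336511748.

17471233281336511748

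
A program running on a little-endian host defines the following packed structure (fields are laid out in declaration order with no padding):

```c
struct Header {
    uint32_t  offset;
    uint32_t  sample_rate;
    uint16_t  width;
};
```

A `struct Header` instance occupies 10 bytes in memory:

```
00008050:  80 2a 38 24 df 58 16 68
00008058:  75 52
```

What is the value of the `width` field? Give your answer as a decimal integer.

`width` follows `offset` (4 B), `sample_rate` (4 B), so it starts at offset 4 + 4 = 8 and occupies 2 bytes.
Bytes at offsets 8..9: 75 52.
Little-endian stores the least-significant byte at the lowest address.
Reassemble most-significant byte first: 52 75 → 0x5275.
0x5275 = 21109.

21109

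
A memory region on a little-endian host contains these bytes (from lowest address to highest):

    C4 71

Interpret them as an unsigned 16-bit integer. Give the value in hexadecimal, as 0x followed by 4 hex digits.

0x71C4

In little-endian order the low byte comes first in memory.
Reassemble most-significant byte first: 71 C4 → 0x71C4.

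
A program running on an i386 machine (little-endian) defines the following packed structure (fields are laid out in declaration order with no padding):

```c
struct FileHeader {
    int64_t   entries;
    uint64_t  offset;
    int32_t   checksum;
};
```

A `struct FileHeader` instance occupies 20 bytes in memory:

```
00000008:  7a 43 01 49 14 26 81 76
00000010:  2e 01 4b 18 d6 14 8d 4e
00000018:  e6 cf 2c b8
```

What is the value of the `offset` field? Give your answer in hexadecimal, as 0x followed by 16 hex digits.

0x4E8D14D6184B012E

`offset` follows `entries` (8 bytes), so it starts at byte offset 8 and occupies 8 bytes.
Bytes at offsets 8..15: 2E 01 4B 18 D6 14 8D 4E.
Little-endian stores the least-significant byte at the lowest address.
Reassemble most-significant byte first: 4E 8D 14 D6 18 4B 01 2E → 0x4E8D14D6184B012E.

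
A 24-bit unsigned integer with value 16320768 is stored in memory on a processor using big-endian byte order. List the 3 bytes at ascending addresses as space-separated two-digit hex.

16320768 in hexadecimal, padded to 24 bits, is 0xF90900.
Split into bytes (most-significant first): F9 09 00.
In big-endian order the high byte comes first in memory.
So the memory order matches the most-significant-first order: F9 09 00.

F9 09 00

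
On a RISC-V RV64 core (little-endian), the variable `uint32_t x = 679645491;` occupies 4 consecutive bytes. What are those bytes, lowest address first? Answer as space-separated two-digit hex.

679645491 in hexadecimal, padded to 32 bits, is 0x28829133.
Split into bytes (most-significant first): 28 82 91 33.
In little-endian order the low byte comes first in memory.
So at ascending addresses the bytes are 33 91 82 28.

33 91 82 28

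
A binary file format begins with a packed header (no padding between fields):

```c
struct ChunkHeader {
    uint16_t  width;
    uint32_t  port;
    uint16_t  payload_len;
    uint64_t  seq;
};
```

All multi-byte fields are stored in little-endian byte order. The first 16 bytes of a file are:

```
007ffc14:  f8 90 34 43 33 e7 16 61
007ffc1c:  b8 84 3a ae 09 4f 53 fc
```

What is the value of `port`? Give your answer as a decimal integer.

3878896436

`port` follows `width` (2 bytes), so it starts at byte offset 2 and occupies 4 bytes.
Bytes at offsets 2..5: 34 43 33 E7.
In little-endian order the low byte comes first in memory.
Reassemble most-significant byte first: E7 33 43 34 → 0xE7334334.
0xE7334334 = 3878896436.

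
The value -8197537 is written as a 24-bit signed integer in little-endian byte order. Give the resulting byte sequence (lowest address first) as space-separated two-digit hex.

Two's complement of -8197537 in 24 bits: 8197537 = 0x7D15A1; invert → 0x82EA5E; add 1 → 0x82EA5F.
Split into bytes (most-significant first): 82 EA 5F.
Little-endian: lowest address holds the least-significant byte.
So at ascending addresses the bytes are 5F EA 82.

5F EA 82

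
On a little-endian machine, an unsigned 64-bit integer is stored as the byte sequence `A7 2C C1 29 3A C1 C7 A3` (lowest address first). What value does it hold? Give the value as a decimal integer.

In little-endian order the low byte comes first in memory.
Reassemble most-significant byte first: A3 C7 C1 3A 29 C1 2C A7 → 0xA3C7C13A29C12CA7.
0xA3C7C13A29C12CA7 = 11801613804100463783.

11801613804100463783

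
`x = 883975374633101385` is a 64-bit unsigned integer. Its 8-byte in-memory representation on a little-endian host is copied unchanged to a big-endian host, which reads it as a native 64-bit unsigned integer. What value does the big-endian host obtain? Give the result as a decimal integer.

883975374633101385 in 64-bit hexadecimal is 0x0C4482EB7332E849.
Stored little-endian, the bytes at ascending addresses are 49 E8 32 73 EB 82 44 0C.
Read back as big-endian, the last byte is least significant, giving 0x49E83273EB82440C.
0x49E83273EB82440C = 5325562032819422220.

5325562032819422220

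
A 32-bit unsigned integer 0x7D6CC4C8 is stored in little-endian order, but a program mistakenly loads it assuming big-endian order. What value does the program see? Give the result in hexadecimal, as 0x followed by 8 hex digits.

Stored little-endian, the bytes at ascending addresses are C8 C4 6C 7D.
Read back as big-endian, the last byte is least significant, giving 0xC8C46C7D.

0xC8C46C7D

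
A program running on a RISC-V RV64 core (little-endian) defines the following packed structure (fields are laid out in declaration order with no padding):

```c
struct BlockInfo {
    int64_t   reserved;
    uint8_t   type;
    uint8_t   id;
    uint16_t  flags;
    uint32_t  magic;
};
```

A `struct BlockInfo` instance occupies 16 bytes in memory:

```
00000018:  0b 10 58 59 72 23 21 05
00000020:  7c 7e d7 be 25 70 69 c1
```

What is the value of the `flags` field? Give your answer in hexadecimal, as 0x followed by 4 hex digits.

0xBED7

`flags` follows `reserved` (8 B), `type` (1 B), `id` (1 B), so it starts at offset 8 + 1 + 1 = 10 and occupies 2 bytes.
Bytes at offsets 10..11: D7 BE.
In little-endian order the low byte comes first in memory.
Reassemble most-significant byte first: BE D7 → 0xBED7.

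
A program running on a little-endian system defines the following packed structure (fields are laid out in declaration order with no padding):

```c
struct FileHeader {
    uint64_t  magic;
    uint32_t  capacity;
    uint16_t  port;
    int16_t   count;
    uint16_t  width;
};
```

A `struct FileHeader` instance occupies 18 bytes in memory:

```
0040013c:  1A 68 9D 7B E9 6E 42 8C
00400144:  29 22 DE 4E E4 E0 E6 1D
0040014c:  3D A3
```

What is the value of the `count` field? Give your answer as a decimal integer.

`count` follows `magic` (8 B), `capacity` (4 B), `port` (2 B), so it starts at offset 8 + 4 + 2 = 14 and occupies 2 bytes.
Bytes at offsets 14..15: E6 1D.
Little-endian stores the least-significant byte at the lowest address.
Reassemble most-significant byte first: 1D E6 → 0x1DE6.
0x1DE6 = 7654.

7654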